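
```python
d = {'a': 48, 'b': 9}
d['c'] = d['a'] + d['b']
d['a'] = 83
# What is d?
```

After line 1: d = {'a': 48, 'b': 9}
After line 2 (d['c'] = 48 + 9): d = {'a': 48, 'b': 9, 'c': 57}
After line 3: d = {'a': 83, 'b': 9, 'c': 57}

{'a': 83, 'b': 9, 'c': 57}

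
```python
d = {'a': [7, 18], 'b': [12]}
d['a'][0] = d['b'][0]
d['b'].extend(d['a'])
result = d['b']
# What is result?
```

After line 1: d = {'a': [7, 18], 'b': [12]}
After line 2 (a[0] = b[0] = 12): d = {'a': [12, 18], 'b': [12]}
After line 3 (b.extend(a) appends [12, 18]): d = {'a': [12, 18], 'b': [12, 12, 18]}
After line 4: result = d['b'] = [12, 12, 18]

[12, 12, 18]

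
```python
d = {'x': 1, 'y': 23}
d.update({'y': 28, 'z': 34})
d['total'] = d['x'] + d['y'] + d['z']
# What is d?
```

After line 1: d = {'x': 1, 'y': 23}
After line 2 (y overwritten, z added): d = {'x': 1, 'y': 28, 'z': 34}
After line 3 (total = 1 + 28 + 34 = 63): d = {'x': 1, 'y': 28, 'z': 34, 'total': 63}

{'x': 1, 'y': 28, 'z': 34, 'total': 63}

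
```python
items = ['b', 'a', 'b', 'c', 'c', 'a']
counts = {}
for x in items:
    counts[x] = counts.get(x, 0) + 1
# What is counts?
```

Initial: counts = {}, items = ['b', 'a', 'b', 'c', 'c', 'a']
See 'b': counts = {'b': 1}
See 'a': counts = {'b': 1, 'a': 1}
See 'b': counts = {'b': 2, 'a': 1}
See 'c': counts = {'b': 2, 'a': 1, 'c': 1}
See 'c': counts = {'b': 2, 'a': 1, 'c': 2}
See 'a': counts = {'b': 2, 'a': 2, 'c': 2}

{'b': 2, 'a': 2, 'c': 2}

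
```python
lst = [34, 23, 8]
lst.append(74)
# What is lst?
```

[34, 23, 8, 74]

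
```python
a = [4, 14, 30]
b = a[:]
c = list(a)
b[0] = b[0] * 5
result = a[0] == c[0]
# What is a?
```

After line 1: a = [4, 14, 30]
After line 2 (b = a[:], copy): a = [4, 14, 30], b = [4, 14, 30]
After line 3 (c = list(a) is a copy, new object): c = [4, 14, 30]
After line 4 (b[0] = 4 * 5 = 20; only b mutates (copy)): a = [4, 14, 30], b = [20, 14, 30], c = [4, 14, 30]
After line 5 (a[0] = 4, c[0] = 4; result = True)

[4, 14, 30]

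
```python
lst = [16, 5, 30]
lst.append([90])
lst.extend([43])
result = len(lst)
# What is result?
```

After line 1: lst = [16, 5, 30]
After line 2 (append adds [90] as single element): lst = [16, 5, 30, [90]]
After line 3 (extend unpacks [43], adds 43): lst = [16, 5, 30, [90], 43]
After line 4: result = len(lst) = 5

5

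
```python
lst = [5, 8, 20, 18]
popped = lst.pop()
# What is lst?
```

[5, 8, 20]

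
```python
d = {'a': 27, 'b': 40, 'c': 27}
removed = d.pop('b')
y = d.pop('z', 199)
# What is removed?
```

After line 1: d = {'a': 27, 'b': 40, 'c': 27}
After line 2 (pop 'b' returns 40): d = {'a': 27, 'c': 27}, removed = 40
After line 3 (pop 'z' missing, returns default 199): d = {'a': 27, 'c': 27}, y = 199

40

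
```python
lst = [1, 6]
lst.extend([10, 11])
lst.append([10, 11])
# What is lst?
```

After line 1: lst = [1, 6]
After line 2 (extend unpacks [10, 11]): lst = [1, 6, 10, 11]
After line 3 (append adds [10, 11] as single element): lst = [1, 6, 10, 11, [10, 11]]

[1, 6, 10, 11, [10, 11]]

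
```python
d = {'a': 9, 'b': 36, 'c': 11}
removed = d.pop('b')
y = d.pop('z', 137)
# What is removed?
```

After line 1: d = {'a': 9, 'b': 36, 'c': 11}
After line 2 (pop 'b' returns 36): d = {'a': 9, 'c': 11}, removed = 36
After line 3 (pop 'z' missing, returns default 137): d = {'a': 9, 'c': 11}, y = 137

36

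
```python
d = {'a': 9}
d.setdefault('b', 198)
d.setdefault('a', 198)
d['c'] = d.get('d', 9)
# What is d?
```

After line 1: d = {'a': 9}
After line 2 (setdefault adds 'b'=198): d = {'a': 9, 'b': 198}
After line 3 (setdefault 'a' no-op, already exists): d = {'a': 9, 'b': 198}
After line 4 (get('d', 9) returns default since 'd' not in d): d = {'a': 9, 'b': 198, 'c': 9}

{'a': 9, 'b': 198, 'c': 9}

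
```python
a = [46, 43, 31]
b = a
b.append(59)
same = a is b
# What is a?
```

After line 1: a = [46, 43, 31]
After line 2 (b = a is an alias, same object): a = [46, 43, 31], b = [46, 43, 31]
After line 3 (b.append mutates the shared list): a = [46, 43, 31, 59], b = [46, 43, 31, 59]
After line 4 (same = a is b; same object -> True): same = True

[46, 43, 31, 59]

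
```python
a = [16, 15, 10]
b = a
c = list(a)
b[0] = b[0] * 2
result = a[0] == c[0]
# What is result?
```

After line 1: a = [16, 15, 10]
After line 2 (b = a, alias): a = [16, 15, 10], b = [16, 15, 10]
After line 3 (c = list(a) is a copy, new object): c = [16, 15, 10]
After line 4 (b[0] = 16 * 2 = 32; mutates shared a/b): a = b = [32, 15, 10], c = [16, 15, 10]
After line 5 (a[0] = 32, c[0] = 16; result = False)

False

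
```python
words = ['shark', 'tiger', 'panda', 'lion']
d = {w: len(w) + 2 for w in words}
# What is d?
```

{'shark': 7, 'tiger': 7, 'panda': 7, 'lion': 6}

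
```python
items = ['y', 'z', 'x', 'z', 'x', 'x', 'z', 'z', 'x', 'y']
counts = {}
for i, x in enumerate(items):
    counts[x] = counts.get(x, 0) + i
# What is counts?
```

Initial: counts = {}, items = ['y', 'z', 'x', 'z', 'x', 'x', 'z', 'z', 'x', 'y']
i=0, x='y': counts = {'y': 0}
i=1, x='z': counts = {'y': 0, 'z': 1}
i=2, x='x': counts = {'y': 0, 'z': 1, 'x': 2}
i=3, x='z': counts = {'y': 0, 'z': 4, 'x': 2}
i=4, x='x': counts = {'y': 0, 'z': 4, 'x': 6}
i=5, x='x': counts = {'y': 0, 'z': 4, 'x': 11}
i=6, x='z': counts = {'y': 0, 'z': 10, 'x': 11}
i=7, x='z': counts = {'y': 0, 'z': 17, 'x': 11}
i=8, x='x': counts = {'y': 0, 'z': 17, 'x': 19}
i=9, x='y': counts = {'y': 9, 'z': 17, 'x': 19}

{'y': 9, 'z': 17, 'x': 19}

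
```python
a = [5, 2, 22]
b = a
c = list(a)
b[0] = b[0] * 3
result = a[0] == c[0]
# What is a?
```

After line 1: a = [5, 2, 22]
After line 2 (b = a, alias): a = [5, 2, 22], b = [5, 2, 22]
After line 3 (c = list(a) is a copy, new object): c = [5, 2, 22]
After line 4 (b[0] = 5 * 3 = 15; mutates shared a/b): a = b = [15, 2, 22], c = [5, 2, 22]
After line 5 (a[0] = 15, c[0] = 5; result = False)

[15, 2, 22]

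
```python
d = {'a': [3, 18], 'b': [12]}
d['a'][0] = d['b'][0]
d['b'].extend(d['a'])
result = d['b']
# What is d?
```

After line 1: d = {'a': [3, 18], 'b': [12]}
After line 2 (a[0] = b[0] = 12): d = {'a': [12, 18], 'b': [12]}
After line 3 (b.extend(a) appends [12, 18]): d = {'a': [12, 18], 'b': [12, 12, 18]}
After line 4: result = d['b'] = [12, 12, 18]

{'a': [12, 18], 'b': [12, 12, 18]}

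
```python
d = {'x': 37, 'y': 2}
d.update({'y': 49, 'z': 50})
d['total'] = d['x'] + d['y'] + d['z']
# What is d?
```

After line 1: d = {'x': 37, 'y': 2}
After line 2 (y overwritten, z added): d = {'x': 37, 'y': 49, 'z': 50}
After line 3 (total = 37 + 49 + 50 = 136): d = {'x': 37, 'y': 49, 'z': 50, 'total': 136}

{'x': 37, 'y': 49, 'z': 50, 'total': 136}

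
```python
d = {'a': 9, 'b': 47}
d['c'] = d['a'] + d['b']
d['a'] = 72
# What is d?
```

After line 1: d = {'a': 9, 'b': 47}
After line 2 (d['c'] = 9 + 47): d = {'a': 9, 'b': 47, 'c': 56}
After line 3: d = {'a': 72, 'b': 47, 'c': 56}

{'a': 72, 'b': 47, 'c': 56}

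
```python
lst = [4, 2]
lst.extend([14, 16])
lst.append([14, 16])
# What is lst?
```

After line 1: lst = [4, 2]
After line 2 (extend unpacks [14, 16]): lst = [4, 2, 14, 16]
After line 3 (append adds [14, 16] as single element): lst = [4, 2, 14, 16, [14, 16]]

[4, 2, 14, 16, [14, 16]]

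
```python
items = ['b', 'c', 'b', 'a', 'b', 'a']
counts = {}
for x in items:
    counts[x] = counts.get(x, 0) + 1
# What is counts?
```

Initial: counts = {}, items = ['b', 'c', 'b', 'a', 'b', 'a']
See 'b': counts = {'b': 1}
See 'c': counts = {'b': 1, 'c': 1}
See 'b': counts = {'b': 2, 'c': 1}
See 'a': counts = {'b': 2, 'c': 1, 'a': 1}
See 'b': counts = {'b': 3, 'c': 1, 'a': 1}
See 'a': counts = {'b': 3, 'c': 1, 'a': 2}

{'b': 3, 'c': 1, 'a': 2}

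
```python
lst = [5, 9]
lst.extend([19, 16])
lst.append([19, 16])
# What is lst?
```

After line 1: lst = [5, 9]
After line 2 (extend unpacks [19, 16]): lst = [5, 9, 19, 16]
After line 3 (append adds [19, 16] as single element): lst = [5, 9, 19, 16, [19, 16]]

[5, 9, 19, 16, [19, 16]]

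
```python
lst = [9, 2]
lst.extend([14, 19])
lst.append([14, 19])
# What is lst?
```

After line 1: lst = [9, 2]
After line 2 (extend unpacks [14, 19]): lst = [9, 2, 14, 19]
After line 3 (append adds [14, 19] as single element): lst = [9, 2, 14, 19, [14, 19]]

[9, 2, 14, 19, [14, 19]]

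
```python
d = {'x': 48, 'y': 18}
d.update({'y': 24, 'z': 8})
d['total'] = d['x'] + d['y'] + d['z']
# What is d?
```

After line 1: d = {'x': 48, 'y': 18}
After line 2 (y overwritten, z added): d = {'x': 48, 'y': 24, 'z': 8}
After line 3 (total = 48 + 24 + 8 = 80): d = {'x': 48, 'y': 24, 'z': 8, 'total': 80}

{'x': 48, 'y': 24, 'z': 8, 'total': 80}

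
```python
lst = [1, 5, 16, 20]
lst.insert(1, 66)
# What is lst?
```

[1, 66, 5, 16, 20]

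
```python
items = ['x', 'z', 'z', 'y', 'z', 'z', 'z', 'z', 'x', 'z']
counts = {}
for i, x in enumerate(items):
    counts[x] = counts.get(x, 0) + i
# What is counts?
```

Initial: counts = {}, items = ['x', 'z', 'z', 'y', 'z', 'z', 'z', 'z', 'x', 'z']
i=0, x='x': counts = {'x': 0}
i=1, x='z': counts = {'x': 0, 'z': 1}
i=2, x='z': counts = {'x': 0, 'z': 3}
i=3, x='y': counts = {'x': 0, 'z': 3, 'y': 3}
i=4, x='z': counts = {'x': 0, 'z': 7, 'y': 3}
i=5, x='z': counts = {'x': 0, 'z': 12, 'y': 3}
i=6, x='z': counts = {'x': 0, 'z': 18, 'y': 3}
i=7, x='z': counts = {'x': 0, 'z': 25, 'y': 3}
i=8, x='x': counts = {'x': 8, 'z': 25, 'y': 3}
i=9, x='z': counts = {'x': 8, 'z': 34, 'y': 3}

{'x': 8, 'z': 34, 'y': 3}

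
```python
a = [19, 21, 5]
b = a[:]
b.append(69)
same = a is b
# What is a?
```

After line 1: a = [19, 21, 5]
After line 2 (b = a[:] is a shallow copy, new object): a = [19, 21, 5], b = [19, 21, 5]
After line 3 (append only mutates b): a = [19, 21, 5], b = [19, 21, 5, 69]
After line 4 (same = a is b; different objects -> False): same = False

[19, 21, 5]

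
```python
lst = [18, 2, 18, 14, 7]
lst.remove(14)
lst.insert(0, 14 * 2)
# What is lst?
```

After line 1: lst = [18, 2, 18, 14, 7]
After line 2 (remove first 14): lst = [18, 2, 18, 7]
After line 3 (insert 28 at index 0): lst = [28, 18, 2, 18, 7]

[28, 18, 2, 18, 7]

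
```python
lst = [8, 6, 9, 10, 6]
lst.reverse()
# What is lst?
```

[6, 10, 9, 6, 8]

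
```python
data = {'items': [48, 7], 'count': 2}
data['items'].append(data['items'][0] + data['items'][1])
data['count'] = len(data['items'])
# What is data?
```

After line 1: data = {'items': [48, 7], 'count': 2}
After line 2 (append 48 + 7 = 55): data = {'items': [48, 7, 55], 'count': 2}
After line 3 (count = len(items) = 3): data = {'items': [48, 7, 55], 'count': 3}

{'items': [48, 7, 55], 'count': 3}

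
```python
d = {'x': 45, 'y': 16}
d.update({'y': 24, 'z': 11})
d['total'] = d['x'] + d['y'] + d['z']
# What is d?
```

After line 1: d = {'x': 45, 'y': 16}
After line 2 (y overwritten, z added): d = {'x': 45, 'y': 24, 'z': 11}
After line 3 (total = 45 + 24 + 11 = 80): d = {'x': 45, 'y': 24, 'z': 11, 'total': 80}

{'x': 45, 'y': 24, 'z': 11, 'total': 80}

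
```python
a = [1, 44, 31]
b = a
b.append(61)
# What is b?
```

After line 1: a = [1, 44, 31]
After line 2 (b = a is an alias, same object): a = [1, 44, 31], b = [1, 44, 31]
After line 3 (b.append mutates the shared list): a = [1, 44, 31, 61], b = [1, 44, 31, 61]

[1, 44, 31, 61]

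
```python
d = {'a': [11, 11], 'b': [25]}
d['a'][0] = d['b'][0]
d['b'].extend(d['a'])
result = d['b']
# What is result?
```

After line 1: d = {'a': [11, 11], 'b': [25]}
After line 2 (a[0] = b[0] = 25): d = {'a': [25, 11], 'b': [25]}
After line 3 (b.extend(a) appends [25, 11]): d = {'a': [25, 11], 'b': [25, 25, 11]}
After line 4: result = d['b'] = [25, 25, 11]

[25, 25, 11]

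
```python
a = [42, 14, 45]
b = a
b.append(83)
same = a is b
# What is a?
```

After line 1: a = [42, 14, 45]
After line 2 (b = a is an alias, same object): a = [42, 14, 45], b = [42, 14, 45]
After line 3 (b.append mutates the shared list): a = [42, 14, 45, 83], b = [42, 14, 45, 83]
After line 4 (same = a is b; same object -> True): same = True

[42, 14, 45, 83]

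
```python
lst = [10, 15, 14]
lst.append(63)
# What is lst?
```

[10, 15, 14, 63]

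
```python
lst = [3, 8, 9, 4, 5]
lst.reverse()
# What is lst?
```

[5, 4, 9, 8, 3]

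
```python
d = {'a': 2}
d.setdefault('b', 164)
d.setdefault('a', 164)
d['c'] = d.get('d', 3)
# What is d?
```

After line 1: d = {'a': 2}
After line 2 (setdefault adds 'b'=164): d = {'a': 2, 'b': 164}
After line 3 (setdefault 'a' no-op, already exists): d = {'a': 2, 'b': 164}
After line 4 (get('d', 3) returns default since 'd' not in d): d = {'a': 2, 'b': 164, 'c': 3}

{'a': 2, 'b': 164, 'c': 3}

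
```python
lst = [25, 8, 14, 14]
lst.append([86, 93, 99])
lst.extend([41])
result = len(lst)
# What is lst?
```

After line 1: lst = [25, 8, 14, 14]
After line 2 (append adds [86, 93, 99] as single element): lst = [25, 8, 14, 14, [86, 93, 99]]
After line 3 (extend unpacks [41], adds 41): lst = [25, 8, 14, 14, [86, 93, 99], 41]
After line 4: result = len(lst) = 6

[25, 8, 14, 14, [86, 93, 99], 41]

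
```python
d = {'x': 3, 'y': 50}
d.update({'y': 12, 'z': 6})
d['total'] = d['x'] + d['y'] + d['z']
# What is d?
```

After line 1: d = {'x': 3, 'y': 50}
After line 2 (y overwritten, z added): d = {'x': 3, 'y': 12, 'z': 6}
After line 3 (total = 3 + 12 + 6 = 21): d = {'x': 3, 'y': 12, 'z': 6, 'total': 21}

{'x': 3, 'y': 12, 'z': 6, 'total': 21}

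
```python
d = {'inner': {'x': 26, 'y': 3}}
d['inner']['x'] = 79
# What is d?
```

After line 1: d = {'inner': {'x': 26, 'y': 3}}
After line 2 (inner x overwritten): d = {'inner': {'x': 79, 'y': 3}}

{'inner': {'x': 79, 'y': 3}}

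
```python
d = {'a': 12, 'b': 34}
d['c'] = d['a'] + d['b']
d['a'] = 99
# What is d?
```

After line 1: d = {'a': 12, 'b': 34}
After line 2 (d['c'] = 12 + 34): d = {'a': 12, 'b': 34, 'c': 46}
After line 3: d = {'a': 99, 'b': 34, 'c': 46}

{'a': 99, 'b': 34, 'c': 46}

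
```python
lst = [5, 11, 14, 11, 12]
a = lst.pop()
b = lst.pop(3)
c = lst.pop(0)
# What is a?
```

After line 1: lst = [5, 11, 14, 11, 12]
After line 2 (pop() -> a = 12): lst = [5, 11, 14, 11]
After line 3 (pop(3) -> b = 11): lst = [5, 11, 14]
After line 4 (pop(0) -> c = 5): lst = [11, 14]

12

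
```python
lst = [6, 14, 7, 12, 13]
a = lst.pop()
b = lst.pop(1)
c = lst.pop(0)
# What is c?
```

After line 1: lst = [6, 14, 7, 12, 13]
After line 2 (pop() -> a = 13): lst = [6, 14, 7, 12]
After line 3 (pop(1) -> b = 14): lst = [6, 7, 12]
After line 4 (pop(0) -> c = 6): lst = [7, 12]

6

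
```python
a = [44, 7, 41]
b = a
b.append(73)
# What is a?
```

After line 1: a = [44, 7, 41]
After line 2 (b = a is an alias, same object): a = [44, 7, 41], b = [44, 7, 41]
After line 3 (b.append mutates the shared list): a = [44, 7, 41, 73], b = [44, 7, 41, 73]

[44, 7, 41, 73]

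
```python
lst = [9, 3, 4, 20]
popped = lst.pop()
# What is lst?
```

[9, 3, 4]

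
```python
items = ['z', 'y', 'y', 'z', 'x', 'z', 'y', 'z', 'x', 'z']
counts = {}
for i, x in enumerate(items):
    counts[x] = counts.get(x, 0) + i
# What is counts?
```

Initial: counts = {}, items = ['z', 'y', 'y', 'z', 'x', 'z', 'y', 'z', 'x', 'z']
i=0, x='z': counts = {'z': 0}
i=1, x='y': counts = {'z': 0, 'y': 1}
i=2, x='y': counts = {'z': 0, 'y': 3}
i=3, x='z': counts = {'z': 3, 'y': 3}
i=4, x='x': counts = {'z': 3, 'y': 3, 'x': 4}
i=5, x='z': counts = {'z': 8, 'y': 3, 'x': 4}
i=6, x='y': counts = {'z': 8, 'y': 9, 'x': 4}
i=7, x='z': counts = {'z': 15, 'y': 9, 'x': 4}
i=8, x='x': counts = {'z': 15, 'y': 9, 'x': 12}
i=9, x='z': counts = {'z': 24, 'y': 9, 'x': 12}

{'z': 24, 'y': 9, 'x': 12}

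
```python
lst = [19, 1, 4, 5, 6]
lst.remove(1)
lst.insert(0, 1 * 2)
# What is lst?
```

After line 1: lst = [19, 1, 4, 5, 6]
After line 2 (remove first 1): lst = [19, 4, 5, 6]
After line 3 (insert 2 at index 0): lst = [2, 19, 4, 5, 6]

[2, 19, 4, 5, 6]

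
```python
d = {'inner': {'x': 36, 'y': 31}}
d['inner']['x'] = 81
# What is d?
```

After line 1: d = {'inner': {'x': 36, 'y': 31}}
After line 2 (inner x overwritten): d = {'inner': {'x': 81, 'y': 31}}

{'inner': {'x': 81, 'y': 31}}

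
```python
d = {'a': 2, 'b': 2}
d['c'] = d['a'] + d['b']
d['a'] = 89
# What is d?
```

After line 1: d = {'a': 2, 'b': 2}
After line 2 (d['c'] = 2 + 2): d = {'a': 2, 'b': 2, 'c': 4}
After line 3: d = {'a': 89, 'b': 2, 'c': 4}

{'a': 89, 'b': 2, 'c': 4}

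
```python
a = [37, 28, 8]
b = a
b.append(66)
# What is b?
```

After line 1: a = [37, 28, 8]
After line 2 (b = a is an alias, same object): a = [37, 28, 8], b = [37, 28, 8]
After line 3 (b.append mutates the shared list): a = [37, 28, 8, 66], b = [37, 28, 8, 66]

[37, 28, 8, 66]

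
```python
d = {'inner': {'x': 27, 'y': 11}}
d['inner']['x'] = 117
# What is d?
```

After line 1: d = {'inner': {'x': 27, 'y': 11}}
After line 2 (inner x overwritten): d = {'inner': {'x': 117, 'y': 11}}

{'inner': {'x': 117, 'y': 11}}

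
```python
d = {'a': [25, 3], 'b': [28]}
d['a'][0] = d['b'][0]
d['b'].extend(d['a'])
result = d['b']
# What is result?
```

After line 1: d = {'a': [25, 3], 'b': [28]}
After line 2 (a[0] = b[0] = 28): d = {'a': [28, 3], 'b': [28]}
After line 3 (b.extend(a) appends [28, 3]): d = {'a': [28, 3], 'b': [28, 28, 3]}
After line 4: result = d['b'] = [28, 28, 3]

[28, 28, 3]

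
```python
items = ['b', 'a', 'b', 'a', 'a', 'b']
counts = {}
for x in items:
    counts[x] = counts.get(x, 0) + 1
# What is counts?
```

Initial: counts = {}, items = ['b', 'a', 'b', 'a', 'a', 'b']
See 'b': counts = {'b': 1}
See 'a': counts = {'b': 1, 'a': 1}
See 'b': counts = {'b': 2, 'a': 1}
See 'a': counts = {'b': 2, 'a': 2}
See 'a': counts = {'b': 2, 'a': 3}
See 'b': counts = {'b': 3, 'a': 3}

{'b': 3, 'a': 3}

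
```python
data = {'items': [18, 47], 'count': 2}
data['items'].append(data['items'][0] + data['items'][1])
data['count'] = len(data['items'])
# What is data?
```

After line 1: data = {'items': [18, 47], 'count': 2}
After line 2 (append 18 + 47 = 65): data = {'items': [18, 47, 65], 'count': 2}
After line 3 (count = len(items) = 3): data = {'items': [18, 47, 65], 'count': 3}

{'items': [18, 47, 65], 'count': 3}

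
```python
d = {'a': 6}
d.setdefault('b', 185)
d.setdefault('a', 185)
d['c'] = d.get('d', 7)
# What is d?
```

After line 1: d = {'a': 6}
After line 2 (setdefault adds 'b'=185): d = {'a': 6, 'b': 185}
After line 3 (setdefault 'a' no-op, already exists): d = {'a': 6, 'b': 185}
After line 4 (get('d', 7) returns default since 'd' not in d): d = {'a': 6, 'b': 185, 'c': 7}

{'a': 6, 'b': 185, 'c': 7}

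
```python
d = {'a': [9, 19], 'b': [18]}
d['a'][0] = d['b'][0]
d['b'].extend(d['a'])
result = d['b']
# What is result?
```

After line 1: d = {'a': [9, 19], 'b': [18]}
After line 2 (a[0] = b[0] = 18): d = {'a': [18, 19], 'b': [18]}
After line 3 (b.extend(a) appends [18, 19]): d = {'a': [18, 19], 'b': [18, 18, 19]}
After line 4: result = d['b'] = [18, 18, 19]

[18, 18, 19]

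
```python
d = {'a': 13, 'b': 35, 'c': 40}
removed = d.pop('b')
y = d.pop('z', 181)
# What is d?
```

After line 1: d = {'a': 13, 'b': 35, 'c': 40}
After line 2 (pop 'b' returns 35): d = {'a': 13, 'c': 40}, removed = 35
After line 3 (pop 'z' missing, returns default 181): d = {'a': 13, 'c': 40}, y = 181

{'a': 13, 'c': 40}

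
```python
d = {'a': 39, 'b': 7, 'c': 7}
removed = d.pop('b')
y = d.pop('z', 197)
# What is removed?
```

After line 1: d = {'a': 39, 'b': 7, 'c': 7}
After line 2 (pop 'b' returns 7): d = {'a': 39, 'c': 7}, removed = 7
After line 3 (pop 'z' missing, returns default 197): d = {'a': 39, 'c': 7}, y = 197

7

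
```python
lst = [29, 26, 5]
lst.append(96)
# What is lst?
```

[29, 26, 5, 96]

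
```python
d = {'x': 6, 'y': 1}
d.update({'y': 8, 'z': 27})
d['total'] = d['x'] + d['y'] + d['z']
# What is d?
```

After line 1: d = {'x': 6, 'y': 1}
After line 2 (y overwritten, z added): d = {'x': 6, 'y': 8, 'z': 27}
After line 3 (total = 6 + 8 + 27 = 41): d = {'x': 6, 'y': 8, 'z': 27, 'total': 41}

{'x': 6, 'y': 8, 'z': 27, 'total': 41}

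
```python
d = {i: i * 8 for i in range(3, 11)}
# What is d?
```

{3: 24, 4: 32, 5: 40, 6: 48, 7: 56, 8: 64, 9: 72, 10: 80}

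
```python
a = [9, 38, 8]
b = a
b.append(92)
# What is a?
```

After line 1: a = [9, 38, 8]
After line 2 (b = a is an alias, same object): a = [9, 38, 8], b = [9, 38, 8]
After line 3 (b.append mutates the shared list): a = [9, 38, 8, 92], b = [9, 38, 8, 92]

[9, 38, 8, 92]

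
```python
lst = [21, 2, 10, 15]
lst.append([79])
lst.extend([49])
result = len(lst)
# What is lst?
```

After line 1: lst = [21, 2, 10, 15]
After line 2 (append adds [79] as single element): lst = [21, 2, 10, 15, [79]]
After line 3 (extend unpacks [49], adds 49): lst = [21, 2, 10, 15, [79], 49]
After line 4: result = len(lst) = 6

[21, 2, 10, 15, [79], 49]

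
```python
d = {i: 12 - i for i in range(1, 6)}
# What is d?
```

{1: 11, 2: 10, 3: 9, 4: 8, 5: 7}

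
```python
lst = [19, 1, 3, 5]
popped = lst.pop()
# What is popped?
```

5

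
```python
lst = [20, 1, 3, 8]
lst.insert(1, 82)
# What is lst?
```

[20, 82, 1, 3, 8]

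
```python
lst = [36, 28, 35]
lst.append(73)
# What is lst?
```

[36, 28, 35, 73]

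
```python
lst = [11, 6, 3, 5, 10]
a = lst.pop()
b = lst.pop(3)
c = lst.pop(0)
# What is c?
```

After line 1: lst = [11, 6, 3, 5, 10]
After line 2 (pop() -> a = 10): lst = [11, 6, 3, 5]
After line 3 (pop(3) -> b = 5): lst = [11, 6, 3]
After line 4 (pop(0) -> c = 11): lst = [6, 3]

11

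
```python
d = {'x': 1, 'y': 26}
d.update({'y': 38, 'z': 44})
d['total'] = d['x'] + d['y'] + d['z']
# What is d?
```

After line 1: d = {'x': 1, 'y': 26}
After line 2 (y overwritten, z added): d = {'x': 1, 'y': 38, 'z': 44}
After line 3 (total = 1 + 38 + 44 = 83): d = {'x': 1, 'y': 38, 'z': 44, 'total': 83}

{'x': 1, 'y': 38, 'z': 44, 'total': 83}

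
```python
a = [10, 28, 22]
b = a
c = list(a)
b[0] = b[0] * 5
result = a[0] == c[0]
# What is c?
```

After line 1: a = [10, 28, 22]
After line 2 (b = a, alias): a = [10, 28, 22], b = [10, 28, 22]
After line 3 (c = list(a) is a copy, new object): c = [10, 28, 22]
After line 4 (b[0] = 10 * 5 = 50; mutates shared a/b): a = b = [50, 28, 22], c = [10, 28, 22]
After line 5 (a[0] = 50, c[0] = 10; result = False)

[10, 28, 22]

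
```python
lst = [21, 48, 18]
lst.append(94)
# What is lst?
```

[21, 48, 18, 94]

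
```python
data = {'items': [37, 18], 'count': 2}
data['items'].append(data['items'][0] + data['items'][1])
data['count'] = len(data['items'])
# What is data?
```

After line 1: data = {'items': [37, 18], 'count': 2}
After line 2 (append 37 + 18 = 55): data = {'items': [37, 18, 55], 'count': 2}
After line 3 (count = len(items) = 3): data = {'items': [37, 18, 55], 'count': 3}

{'items': [37, 18, 55], 'count': 3}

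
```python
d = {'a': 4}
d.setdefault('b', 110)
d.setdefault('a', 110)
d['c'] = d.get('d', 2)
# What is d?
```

After line 1: d = {'a': 4}
After line 2 (setdefault adds 'b'=110): d = {'a': 4, 'b': 110}
After line 3 (setdefault 'a' no-op, already exists): d = {'a': 4, 'b': 110}
After line 4 (get('d', 2) returns default since 'd' not in d): d = {'a': 4, 'b': 110, 'c': 2}

{'a': 4, 'b': 110, 'c': 2}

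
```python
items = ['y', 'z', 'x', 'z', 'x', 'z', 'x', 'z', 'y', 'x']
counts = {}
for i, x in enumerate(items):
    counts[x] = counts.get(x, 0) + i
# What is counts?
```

Initial: counts = {}, items = ['y', 'z', 'x', 'z', 'x', 'z', 'x', 'z', 'y', 'x']
i=0, x='y': counts = {'y': 0}
i=1, x='z': counts = {'y': 0, 'z': 1}
i=2, x='x': counts = {'y': 0, 'z': 1, 'x': 2}
i=3, x='z': counts = {'y': 0, 'z': 4, 'x': 2}
i=4, x='x': counts = {'y': 0, 'z': 4, 'x': 6}
i=5, x='z': counts = {'y': 0, 'z': 9, 'x': 6}
i=6, x='x': counts = {'y': 0, 'z': 9, 'x': 12}
i=7, x='z': counts = {'y': 0, 'z': 16, 'x': 12}
i=8, x='y': counts = {'y': 8, 'z': 16, 'x': 12}
i=9, x='x': counts = {'y': 8, 'z': 16, 'x': 21}

{'y': 8, 'z': 16, 'x': 21}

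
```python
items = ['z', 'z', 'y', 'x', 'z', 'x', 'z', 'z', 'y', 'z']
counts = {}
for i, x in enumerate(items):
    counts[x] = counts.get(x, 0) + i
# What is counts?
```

Initial: counts = {}, items = ['z', 'z', 'y', 'x', 'z', 'x', 'z', 'z', 'y', 'z']
i=0, x='z': counts = {'z': 0}
i=1, x='z': counts = {'z': 1}
i=2, x='y': counts = {'z': 1, 'y': 2}
i=3, x='x': counts = {'z': 1, 'y': 2, 'x': 3}
i=4, x='z': counts = {'z': 5, 'y': 2, 'x': 3}
i=5, x='x': counts = {'z': 5, 'y': 2, 'x': 8}
i=6, x='z': counts = {'z': 11, 'y': 2, 'x': 8}
i=7, x='z': counts = {'z': 18, 'y': 2, 'x': 8}
i=8, x='y': counts = {'z': 18, 'y': 10, 'x': 8}
i=9, x='z': counts = {'z': 27, 'y': 10, 'x': 8}

{'z': 27, 'y': 10, 'x': 8}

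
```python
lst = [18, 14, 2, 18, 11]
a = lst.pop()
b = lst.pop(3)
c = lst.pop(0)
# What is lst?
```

After line 1: lst = [18, 14, 2, 18, 11]
After line 2 (pop() -> a = 11): lst = [18, 14, 2, 18]
After line 3 (pop(3) -> b = 18): lst = [18, 14, 2]
After line 4 (pop(0) -> c = 18): lst = [14, 2]

[14, 2]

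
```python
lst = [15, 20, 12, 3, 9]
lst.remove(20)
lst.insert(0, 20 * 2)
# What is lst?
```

After line 1: lst = [15, 20, 12, 3, 9]
After line 2 (remove first 20): lst = [15, 12, 3, 9]
After line 3 (insert 40 at index 0): lst = [40, 15, 12, 3, 9]

[40, 15, 12, 3, 9]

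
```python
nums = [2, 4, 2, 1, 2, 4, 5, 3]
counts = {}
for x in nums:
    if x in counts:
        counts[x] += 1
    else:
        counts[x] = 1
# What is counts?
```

Initial: counts = {}, nums = [2, 4, 2, 1, 2, 4, 5, 3]
See 2: counts = {2: 1}
See 4: counts = {2: 1, 4: 1}
See 2: counts = {2: 2, 4: 1}
See 1: counts = {2: 2, 4: 1, 1: 1}
See 2: counts = {2: 3, 4: 1, 1: 1}
See 4: counts = {2: 3, 4: 2, 1: 1}
See 5: counts = {2: 3, 4: 2, 1: 1, 5: 1}
See 3: counts = {2: 3, 4: 2, 1: 1, 5: 1, 3: 1}

{2: 3, 4: 2, 1: 1, 5: 1, 3: 1}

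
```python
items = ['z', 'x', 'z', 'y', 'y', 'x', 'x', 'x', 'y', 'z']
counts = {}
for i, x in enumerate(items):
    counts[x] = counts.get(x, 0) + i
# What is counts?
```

Initial: counts = {}, items = ['z', 'x', 'z', 'y', 'y', 'x', 'x', 'x', 'y', 'z']
i=0, x='z': counts = {'z': 0}
i=1, x='x': counts = {'z': 0, 'x': 1}
i=2, x='z': counts = {'z': 2, 'x': 1}
i=3, x='y': counts = {'z': 2, 'x': 1, 'y': 3}
i=4, x='y': counts = {'z': 2, 'x': 1, 'y': 7}
i=5, x='x': counts = {'z': 2, 'x': 6, 'y': 7}
i=6, x='x': counts = {'z': 2, 'x': 12, 'y': 7}
i=7, x='x': counts = {'z': 2, 'x': 19, 'y': 7}
i=8, x='y': counts = {'z': 2, 'x': 19, 'y': 15}
i=9, x='z': counts = {'z': 11, 'x': 19, 'y': 15}

{'z': 11, 'x': 19, 'y': 15}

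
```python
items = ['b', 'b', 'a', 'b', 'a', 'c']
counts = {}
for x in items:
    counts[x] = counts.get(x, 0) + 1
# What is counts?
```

Initial: counts = {}, items = ['b', 'b', 'a', 'b', 'a', 'c']
See 'b': counts = {'b': 1}
See 'b': counts = {'b': 2}
See 'a': counts = {'b': 2, 'a': 1}
See 'b': counts = {'b': 3, 'a': 1}
See 'a': counts = {'b': 3, 'a': 2}
See 'c': counts = {'b': 3, 'a': 2, 'c': 1}

{'b': 3, 'a': 2, 'c': 1}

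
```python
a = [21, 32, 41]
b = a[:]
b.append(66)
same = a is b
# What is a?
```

After line 1: a = [21, 32, 41]
After line 2 (b = a[:] is a shallow copy, new object): a = [21, 32, 41], b = [21, 32, 41]
After line 3 (append only mutates b): a = [21, 32, 41], b = [21, 32, 41, 66]
After line 4 (same = a is b; different objects -> False): same = False

[21, 32, 41]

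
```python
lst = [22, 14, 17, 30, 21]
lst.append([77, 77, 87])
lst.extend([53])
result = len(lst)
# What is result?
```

After line 1: lst = [22, 14, 17, 30, 21]
After line 2 (append adds [77, 77, 87] as single element): lst = [22, 14, 17, 30, 21, [77, 77, 87]]
After line 3 (extend unpacks [53], adds 53): lst = [22, 14, 17, 30, 21, [77, 77, 87], 53]
After line 4: result = len(lst) = 7

7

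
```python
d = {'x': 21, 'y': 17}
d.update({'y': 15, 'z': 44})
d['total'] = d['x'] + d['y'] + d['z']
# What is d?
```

After line 1: d = {'x': 21, 'y': 17}
After line 2 (y overwritten, z added): d = {'x': 21, 'y': 15, 'z': 44}
After line 3 (total = 21 + 15 + 44 = 80): d = {'x': 21, 'y': 15, 'z': 44, 'total': 80}

{'x': 21, 'y': 15, 'z': 44, 'total': 80}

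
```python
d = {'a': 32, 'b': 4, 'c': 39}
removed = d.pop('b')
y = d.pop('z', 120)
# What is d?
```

After line 1: d = {'a': 32, 'b': 4, 'c': 39}
After line 2 (pop 'b' returns 4): d = {'a': 32, 'c': 39}, removed = 4
After line 3 (pop 'z' missing, returns default 120): d = {'a': 32, 'c': 39}, y = 120

{'a': 32, 'c': 39}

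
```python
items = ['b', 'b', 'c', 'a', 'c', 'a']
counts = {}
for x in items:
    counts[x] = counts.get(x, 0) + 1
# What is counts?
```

Initial: counts = {}, items = ['b', 'b', 'c', 'a', 'c', 'a']
See 'b': counts = {'b': 1}
See 'b': counts = {'b': 2}
See 'c': counts = {'b': 2, 'c': 1}
See 'a': counts = {'b': 2, 'c': 1, 'a': 1}
See 'c': counts = {'b': 2, 'c': 2, 'a': 1}
See 'a': counts = {'b': 2, 'c': 2, 'a': 2}

{'b': 2, 'c': 2, 'a': 2}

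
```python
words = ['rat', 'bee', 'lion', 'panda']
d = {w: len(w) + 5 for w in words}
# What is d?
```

{'rat': 8, 'bee': 8, 'lion': 9, 'panda': 10}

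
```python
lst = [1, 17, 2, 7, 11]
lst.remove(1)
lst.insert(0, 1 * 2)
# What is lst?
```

After line 1: lst = [1, 17, 2, 7, 11]
After line 2 (remove first 1): lst = [17, 2, 7, 11]
After line 3 (insert 2 at index 0): lst = [2, 17, 2, 7, 11]

[2, 17, 2, 7, 11]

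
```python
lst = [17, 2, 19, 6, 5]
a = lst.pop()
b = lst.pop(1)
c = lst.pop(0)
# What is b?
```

After line 1: lst = [17, 2, 19, 6, 5]
After line 2 (pop() -> a = 5): lst = [17, 2, 19, 6]
After line 3 (pop(1) -> b = 2): lst = [17, 19, 6]
After line 4 (pop(0) -> c = 17): lst = [19, 6]

2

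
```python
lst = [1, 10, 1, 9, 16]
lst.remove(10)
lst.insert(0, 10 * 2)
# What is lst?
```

After line 1: lst = [1, 10, 1, 9, 16]
After line 2 (remove first 10): lst = [1, 1, 9, 16]
After line 3 (insert 20 at index 0): lst = [20, 1, 1, 9, 16]

[20, 1, 1, 9, 16]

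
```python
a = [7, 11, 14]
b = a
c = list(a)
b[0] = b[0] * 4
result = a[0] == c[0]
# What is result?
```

After line 1: a = [7, 11, 14]
After line 2 (b = a, alias): a = [7, 11, 14], b = [7, 11, 14]
After line 3 (c = list(a) is a copy, new object): c = [7, 11, 14]
After line 4 (b[0] = 7 * 4 = 28; mutates shared a/b): a = b = [28, 11, 14], c = [7, 11, 14]
After line 5 (a[0] = 28, c[0] = 7; result = False)

False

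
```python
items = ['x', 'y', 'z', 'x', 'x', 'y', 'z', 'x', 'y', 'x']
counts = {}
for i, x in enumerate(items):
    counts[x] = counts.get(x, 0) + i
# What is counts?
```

Initial: counts = {}, items = ['x', 'y', 'z', 'x', 'x', 'y', 'z', 'x', 'y', 'x']
i=0, x='x': counts = {'x': 0}
i=1, x='y': counts = {'x': 0, 'y': 1}
i=2, x='z': counts = {'x': 0, 'y': 1, 'z': 2}
i=3, x='x': counts = {'x': 3, 'y': 1, 'z': 2}
i=4, x='x': counts = {'x': 7, 'y': 1, 'z': 2}
i=5, x='y': counts = {'x': 7, 'y': 6, 'z': 2}
i=6, x='z': counts = {'x': 7, 'y': 6, 'z': 8}
i=7, x='x': counts = {'x': 14, 'y': 6, 'z': 8}
i=8, x='y': counts = {'x': 14, 'y': 14, 'z': 8}
i=9, x='x': counts = {'x': 23, 'y': 14, 'z': 8}

{'x': 23, 'y': 14, 'z': 8}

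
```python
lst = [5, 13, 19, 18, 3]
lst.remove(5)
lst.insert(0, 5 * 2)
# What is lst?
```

After line 1: lst = [5, 13, 19, 18, 3]
After line 2 (remove first 5): lst = [13, 19, 18, 3]
After line 3 (insert 10 at index 0): lst = [10, 13, 19, 18, 3]

[10, 13, 19, 18, 3]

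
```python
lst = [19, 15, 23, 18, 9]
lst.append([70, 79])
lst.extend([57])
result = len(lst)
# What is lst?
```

After line 1: lst = [19, 15, 23, 18, 9]
After line 2 (append adds [70, 79] as single element): lst = [19, 15, 23, 18, 9, [70, 79]]
After line 3 (extend unpacks [57], adds 57): lst = [19, 15, 23, 18, 9, [70, 79], 57]
After line 4: result = len(lst) = 7

[19, 15, 23, 18, 9, [70, 79], 57]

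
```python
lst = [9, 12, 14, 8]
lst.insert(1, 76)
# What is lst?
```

[9, 76, 12, 14, 8]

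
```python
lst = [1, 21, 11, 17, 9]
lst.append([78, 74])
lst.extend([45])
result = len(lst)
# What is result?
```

After line 1: lst = [1, 21, 11, 17, 9]
After line 2 (append adds [78, 74] as single element): lst = [1, 21, 11, 17, 9, [78, 74]]
After line 3 (extend unpacks [45], adds 45): lst = [1, 21, 11, 17, 9, [78, 74], 45]
After line 4: result = len(lst) = 7

7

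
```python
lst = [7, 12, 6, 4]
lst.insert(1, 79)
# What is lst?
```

[7, 79, 12, 6, 4]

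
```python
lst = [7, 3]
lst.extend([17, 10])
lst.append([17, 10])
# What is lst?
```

After line 1: lst = [7, 3]
After line 2 (extend unpacks [17, 10]): lst = [7, 3, 17, 10]
After line 3 (append adds [17, 10] as single element): lst = [7, 3, 17, 10, [17, 10]]

[7, 3, 17, 10, [17, 10]]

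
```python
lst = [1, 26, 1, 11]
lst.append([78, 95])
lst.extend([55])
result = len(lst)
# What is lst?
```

After line 1: lst = [1, 26, 1, 11]
After line 2 (append adds [78, 95] as single element): lst = [1, 26, 1, 11, [78, 95]]
After line 3 (extend unpacks [55], adds 55): lst = [1, 26, 1, 11, [78, 95], 55]
After line 4: result = len(lst) = 6

[1, 26, 1, 11, [78, 95], 55]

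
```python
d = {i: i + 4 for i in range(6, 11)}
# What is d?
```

{6: 10, 7: 11, 8: 12, 9: 13, 10: 14}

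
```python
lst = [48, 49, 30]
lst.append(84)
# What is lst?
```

[48, 49, 30, 84]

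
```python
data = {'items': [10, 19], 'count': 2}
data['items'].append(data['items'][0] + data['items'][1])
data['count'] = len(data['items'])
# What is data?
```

After line 1: data = {'items': [10, 19], 'count': 2}
After line 2 (append 10 + 19 = 29): data = {'items': [10, 19, 29], 'count': 2}
After line 3 (count = len(items) = 3): data = {'items': [10, 19, 29], 'count': 3}

{'items': [10, 19, 29], 'count': 3}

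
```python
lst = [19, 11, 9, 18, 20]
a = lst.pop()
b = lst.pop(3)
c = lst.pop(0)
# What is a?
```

After line 1: lst = [19, 11, 9, 18, 20]
After line 2 (pop() -> a = 20): lst = [19, 11, 9, 18]
After line 3 (pop(3) -> b = 18): lst = [19, 11, 9]
After line 4 (pop(0) -> c = 19): lst = [11, 9]

20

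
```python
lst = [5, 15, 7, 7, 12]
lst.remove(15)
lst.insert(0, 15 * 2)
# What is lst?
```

After line 1: lst = [5, 15, 7, 7, 12]
After line 2 (remove first 15): lst = [5, 7, 7, 12]
After line 3 (insert 30 at index 0): lst = [30, 5, 7, 7, 12]

[30, 5, 7, 7, 12]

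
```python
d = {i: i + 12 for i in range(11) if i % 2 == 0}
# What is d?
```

{0: 12, 2: 14, 4: 16, 6: 18, 8: 20, 10: 22}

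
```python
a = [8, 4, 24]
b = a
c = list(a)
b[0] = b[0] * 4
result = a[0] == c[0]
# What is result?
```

After line 1: a = [8, 4, 24]
After line 2 (b = a, alias): a = [8, 4, 24], b = [8, 4, 24]
After line 3 (c = list(a) is a copy, new object): c = [8, 4, 24]
After line 4 (b[0] = 8 * 4 = 32; mutates shared a/b): a = b = [32, 4, 24], c = [8, 4, 24]
After line 5 (a[0] = 32, c[0] = 8; result = False)

False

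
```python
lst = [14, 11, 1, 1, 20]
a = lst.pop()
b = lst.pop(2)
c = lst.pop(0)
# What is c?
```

After line 1: lst = [14, 11, 1, 1, 20]
After line 2 (pop() -> a = 20): lst = [14, 11, 1, 1]
After line 3 (pop(2) -> b = 1): lst = [14, 11, 1]
After line 4 (pop(0) -> c = 14): lst = [11, 1]

14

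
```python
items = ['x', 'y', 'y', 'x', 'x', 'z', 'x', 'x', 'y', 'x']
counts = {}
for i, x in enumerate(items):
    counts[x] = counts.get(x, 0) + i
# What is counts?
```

Initial: counts = {}, items = ['x', 'y', 'y', 'x', 'x', 'z', 'x', 'x', 'y', 'x']
i=0, x='x': counts = {'x': 0}
i=1, x='y': counts = {'x': 0, 'y': 1}
i=2, x='y': counts = {'x': 0, 'y': 3}
i=3, x='x': counts = {'x': 3, 'y': 3}
i=4, x='x': counts = {'x': 7, 'y': 3}
i=5, x='z': counts = {'x': 7, 'y': 3, 'z': 5}
i=6, x='x': counts = {'x': 13, 'y': 3, 'z': 5}
i=7, x='x': counts = {'x': 20, 'y': 3, 'z': 5}
i=8, x='y': counts = {'x': 20, 'y': 11, 'z': 5}
i=9, x='x': counts = {'x': 29, 'y': 11, 'z': 5}

{'x': 29, 'y': 11, 'z': 5}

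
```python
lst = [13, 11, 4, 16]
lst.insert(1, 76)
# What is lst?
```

[13, 76, 11, 4, 16]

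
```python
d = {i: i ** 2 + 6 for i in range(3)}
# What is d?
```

{0: 6, 1: 7, 2: 10}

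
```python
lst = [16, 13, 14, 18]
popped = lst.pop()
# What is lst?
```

[16, 13, 14]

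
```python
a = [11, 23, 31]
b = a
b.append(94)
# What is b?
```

After line 1: a = [11, 23, 31]
After line 2 (b = a is an alias, same object): a = [11, 23, 31], b = [11, 23, 31]
After line 3 (b.append mutates the shared list): a = [11, 23, 31, 94], b = [11, 23, 31, 94]

[11, 23, 31, 94]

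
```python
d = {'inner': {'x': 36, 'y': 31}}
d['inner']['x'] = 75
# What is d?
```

After line 1: d = {'inner': {'x': 36, 'y': 31}}
After line 2 (inner x overwritten): d = {'inner': {'x': 75, 'y': 31}}

{'inner': {'x': 75, 'y': 31}}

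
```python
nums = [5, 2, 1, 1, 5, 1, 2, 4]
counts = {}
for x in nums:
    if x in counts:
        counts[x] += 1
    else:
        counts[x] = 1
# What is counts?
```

Initial: counts = {}, nums = [5, 2, 1, 1, 5, 1, 2, 4]
See 5: counts = {5: 1}
See 2: counts = {5: 1, 2: 1}
See 1: counts = {5: 1, 2: 1, 1: 1}
See 1: counts = {5: 1, 2: 1, 1: 2}
See 5: counts = {5: 2, 2: 1, 1: 2}
See 1: counts = {5: 2, 2: 1, 1: 3}
See 2: counts = {5: 2, 2: 2, 1: 3}
See 4: counts = {5: 2, 2: 2, 1: 3, 4: 1}

{5: 2, 2: 2, 1: 3, 4: 1}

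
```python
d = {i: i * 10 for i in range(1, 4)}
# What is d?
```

{1: 10, 2: 20, 3: 30}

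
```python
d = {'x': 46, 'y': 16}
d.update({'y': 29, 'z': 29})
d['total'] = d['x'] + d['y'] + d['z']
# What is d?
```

After line 1: d = {'x': 46, 'y': 16}
After line 2 (y overwritten, z added): d = {'x': 46, 'y': 29, 'z': 29}
After line 3 (total = 46 + 29 + 29 = 104): d = {'x': 46, 'y': 29, 'z': 29, 'total': 104}

{'x': 46, 'y': 29, 'z': 29, 'total': 104}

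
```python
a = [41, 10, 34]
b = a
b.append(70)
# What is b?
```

After line 1: a = [41, 10, 34]
After line 2 (b = a is an alias, same object): a = [41, 10, 34], b = [41, 10, 34]
After line 3 (b.append mutates the shared list): a = [41, 10, 34, 70], b = [41, 10, 34, 70]

[41, 10, 34, 70]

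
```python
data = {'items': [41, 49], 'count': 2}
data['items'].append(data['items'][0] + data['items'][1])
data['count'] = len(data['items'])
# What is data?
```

After line 1: data = {'items': [41, 49], 'count': 2}
After line 2 (append 41 + 49 = 90): data = {'items': [41, 49, 90], 'count': 2}
After line 3 (count = len(items) = 3): data = {'items': [41, 49, 90], 'count': 3}

{'items': [41, 49, 90], 'count': 3}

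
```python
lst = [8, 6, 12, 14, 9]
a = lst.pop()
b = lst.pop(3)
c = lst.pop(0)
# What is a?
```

After line 1: lst = [8, 6, 12, 14, 9]
After line 2 (pop() -> a = 9): lst = [8, 6, 12, 14]
After line 3 (pop(3) -> b = 14): lst = [8, 6, 12]
After line 4 (pop(0) -> c = 8): lst = [6, 12]

9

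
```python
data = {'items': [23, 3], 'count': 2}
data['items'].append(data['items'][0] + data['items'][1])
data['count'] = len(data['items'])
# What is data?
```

After line 1: data = {'items': [23, 3], 'count': 2}
After line 2 (append 23 + 3 = 26): data = {'items': [23, 3, 26], 'count': 2}
After line 3 (count = len(items) = 3): data = {'items': [23, 3, 26], 'count': 3}

{'items': [23, 3, 26], 'count': 3}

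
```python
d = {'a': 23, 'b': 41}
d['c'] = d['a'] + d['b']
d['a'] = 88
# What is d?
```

After line 1: d = {'a': 23, 'b': 41}
After line 2 (d['c'] = 23 + 41): d = {'a': 23, 'b': 41, 'c': 64}
After line 3: d = {'a': 88, 'b': 41, 'c': 64}

{'a': 88, 'b': 41, 'c': 64}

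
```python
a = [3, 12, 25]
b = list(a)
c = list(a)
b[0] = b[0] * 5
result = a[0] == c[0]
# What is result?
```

After line 1: a = [3, 12, 25]
After line 2 (b = list(a), copy): a = [3, 12, 25], b = [3, 12, 25]
After line 3 (c = list(a) is a copy, new object): c = [3, 12, 25]
After line 4 (b[0] = 3 * 5 = 15; only b mutates (copy)): a = [3, 12, 25], b = [15, 12, 25], c = [3, 12, 25]
After line 5 (a[0] = 3, c[0] = 3; result = True)

True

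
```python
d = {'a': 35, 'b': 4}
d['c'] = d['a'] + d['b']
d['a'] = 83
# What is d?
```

After line 1: d = {'a': 35, 'b': 4}
After line 2 (d['c'] = 35 + 4): d = {'a': 35, 'b': 4, 'c': 39}
After line 3: d = {'a': 83, 'b': 4, 'c': 39}

{'a': 83, 'b': 4, 'c': 39}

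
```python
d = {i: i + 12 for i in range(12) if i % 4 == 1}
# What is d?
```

{1: 13, 5: 17, 9: 21}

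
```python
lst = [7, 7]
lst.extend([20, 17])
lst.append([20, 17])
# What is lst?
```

After line 1: lst = [7, 7]
After line 2 (extend unpacks [20, 17]): lst = [7, 7, 20, 17]
After line 3 (append adds [20, 17] as single element): lst = [7, 7, 20, 17, [20, 17]]

[7, 7, 20, 17, [20, 17]]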